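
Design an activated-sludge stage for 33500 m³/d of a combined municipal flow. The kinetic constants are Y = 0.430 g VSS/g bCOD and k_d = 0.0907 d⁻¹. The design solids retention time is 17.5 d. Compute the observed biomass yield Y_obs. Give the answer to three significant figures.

Observed yield with endogenous decay: Y_obs = Y / (1 + k_d·θ_c) = 0.430 / (1 + 0.0907 × 17.5) = 0.430 / 2.587 = 0.1662 g VSS/g bCOD.

Y_obs ≈ 0.166 g VSS/g bCOD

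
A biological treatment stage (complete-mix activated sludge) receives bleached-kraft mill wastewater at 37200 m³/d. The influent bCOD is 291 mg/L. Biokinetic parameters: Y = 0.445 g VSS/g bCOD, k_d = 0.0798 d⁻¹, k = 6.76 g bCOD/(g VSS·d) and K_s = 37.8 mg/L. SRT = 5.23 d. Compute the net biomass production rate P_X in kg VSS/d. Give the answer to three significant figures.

P_X ≈ 3360 kg VSS/d

For a completely mixed reactor with recycle the Lawrence–McCarty relation gives S = K_s·(1 + k_d·θ_c) / [θ_c·(Y·k − k_d) − 1] = 37.8 × (1 + 0.0798 × 5.23) / [5.23 × (0.445 × 6.76 − 0.0798) − 1] = 53.58 / 14.32 = 3.743 mg/L.
Y_obs = Y / (1 + k_d θ_c) = 0.445 / (1 + 0.0798 × 5.23) = 0.445 / 1.417 = 0.3140.
ΔS = 291 − 3.74 = 287.3 mg/L, so the substrate removal rate is 37200 × 287.3/1000 = 10686 kg bCOD/d.
P_X = Y_obs · Q(S₀ − S) = 0.3140 × 10686 = 3355 kg VSS/d.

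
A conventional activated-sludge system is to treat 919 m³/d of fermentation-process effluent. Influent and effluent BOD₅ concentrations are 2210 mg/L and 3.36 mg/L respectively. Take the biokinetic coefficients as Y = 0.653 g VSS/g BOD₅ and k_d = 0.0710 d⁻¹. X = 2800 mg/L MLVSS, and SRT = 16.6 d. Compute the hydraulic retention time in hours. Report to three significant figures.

τ ≈ 94.1 h

From the SRT design equation V = Y Q (S₀−S) θ_c / [X (1 + k_d θ_c)] = 0.653 × 919 × (2210 − 3.36) × 16.6 / [2800 × (1 + 0.0710 × 16.6)] = 2.2×10^7 / 6100 = 3604 m³.
Hydraulic retention time τ = V/Q = 3604 / 919 = 3.921 d = 94.11 h.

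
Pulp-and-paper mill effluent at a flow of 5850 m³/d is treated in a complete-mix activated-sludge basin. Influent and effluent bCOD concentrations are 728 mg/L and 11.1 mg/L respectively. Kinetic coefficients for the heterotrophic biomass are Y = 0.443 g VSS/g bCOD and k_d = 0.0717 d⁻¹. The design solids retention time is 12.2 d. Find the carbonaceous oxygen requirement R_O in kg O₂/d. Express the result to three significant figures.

Y_obs = Y / (1 + k_d θ_c) = 0.443 / (1 + 0.0717 × 12.2) = 0.443 / 1.875 = 0.2363.
ΔS = 728 − 11.1 = 716.9 mg/L, so the substrate removal rate is 5850 × 716.9/1000 = 4194 kg bCOD/d.
P_X = Y_obs·Q·(S₀ − S) = 0.2363 × 4194 = 991.0 kg VSS/d.
Carbonaceous O₂ demand = substrate oxidised − cell-mass equivalent = 4194 − 1.42 × 991.0 = 2787 kg O₂/d.

R_O ≈ 2790 kg O₂/d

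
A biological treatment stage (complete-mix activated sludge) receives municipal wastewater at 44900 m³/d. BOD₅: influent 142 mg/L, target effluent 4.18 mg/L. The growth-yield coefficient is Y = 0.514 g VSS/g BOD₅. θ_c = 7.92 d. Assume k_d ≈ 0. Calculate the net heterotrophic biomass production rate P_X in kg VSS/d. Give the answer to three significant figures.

P_X ≈ 3180 kg VSS/d

No decay correction is needed, so Y_obs = Y = 0.514.
Substrate removed = Q·(S₀ − S) = 44900 m³/d × (142 − 4.18) g/m³ = 6.19×10^6 g/d = 6188 kg/d.
So the net sludge growth is P_X = 0.5140 × 6188 = 3181 kg VSS/d.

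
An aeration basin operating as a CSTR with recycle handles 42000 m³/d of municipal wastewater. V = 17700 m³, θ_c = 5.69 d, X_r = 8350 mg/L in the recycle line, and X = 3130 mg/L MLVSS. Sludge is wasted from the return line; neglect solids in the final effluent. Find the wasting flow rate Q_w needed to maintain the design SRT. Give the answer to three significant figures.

Q_w ≈ 1170 m³/d

Wasting from the return line (neglecting effluent solids): Q_w = V·X / (θ_c·X_r) = 17700 × 3130 / (5.69 × 8350) = 1166 m³/d.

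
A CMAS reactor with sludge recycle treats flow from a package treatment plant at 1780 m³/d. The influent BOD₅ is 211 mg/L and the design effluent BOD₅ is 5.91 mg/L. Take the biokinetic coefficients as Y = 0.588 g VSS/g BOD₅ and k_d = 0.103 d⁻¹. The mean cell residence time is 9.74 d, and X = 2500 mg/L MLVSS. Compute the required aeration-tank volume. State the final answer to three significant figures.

V ≈ 417 m³

From the SRT design equation V = Y Q (S₀−S) θ_c / [X (1 + k_d θ_c)] = 0.588 × 1780 × (211 − 5.91) × 9.74 / [2500 × (1 + 0.103 × 9.74)] = 2.09×10^6 / 5008 = 417.5 m³.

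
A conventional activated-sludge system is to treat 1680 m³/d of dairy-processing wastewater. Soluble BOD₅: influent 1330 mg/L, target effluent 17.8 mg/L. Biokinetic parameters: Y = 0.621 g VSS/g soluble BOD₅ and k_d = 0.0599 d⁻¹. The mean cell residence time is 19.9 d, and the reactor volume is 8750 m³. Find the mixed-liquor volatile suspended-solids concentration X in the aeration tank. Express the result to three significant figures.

X ≈ 1420 mg/L

Solving the biomass balance for X: X = Y Q (S₀−S) θ_c / [V (1+k_d θ_c)] = 0.621 × 1680 × (1330 − 17.8) × 19.9 / [8750 × (1 + 0.0599 × 19.9)] = 1420 mg/L.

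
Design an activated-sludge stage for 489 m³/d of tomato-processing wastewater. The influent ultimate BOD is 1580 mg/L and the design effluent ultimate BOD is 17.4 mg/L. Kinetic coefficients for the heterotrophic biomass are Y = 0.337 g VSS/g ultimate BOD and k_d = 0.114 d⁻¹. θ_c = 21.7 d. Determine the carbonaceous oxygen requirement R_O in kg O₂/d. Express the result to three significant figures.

Y_obs = Y / (1 + k_d θ_c) = 0.337 / (1 + 0.114 × 21.7) = 0.337 / 3.474 = 0.09701.
Substrate removed = Q·(S₀ − S) = 489 m³/d × (1580 − 17.4) g/m³ = 7.64×10^5 g/d = 764.1 kg/d.
P_X = Y_obs·Q·(S₀ − S) = 0.09701 × 764.1 = 74.13 kg VSS/d.
R_O = Q·ΔS − 1.42 P_X = 764.1 − 105.3 = 658.8 kg O₂/d.

R_O ≈ 659 kg O₂/d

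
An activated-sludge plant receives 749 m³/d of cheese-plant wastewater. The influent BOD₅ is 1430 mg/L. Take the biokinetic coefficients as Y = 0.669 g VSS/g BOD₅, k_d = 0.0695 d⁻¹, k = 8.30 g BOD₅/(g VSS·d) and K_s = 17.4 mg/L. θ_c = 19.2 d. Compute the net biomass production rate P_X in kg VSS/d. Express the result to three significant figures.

Effluent substrate depends only on kinetics and SRT: S = K_s(1 + k_d θ_c) / [θ_c(Yk − k_d) − 1] = 17.4 × (1 + 0.0695 × 19.2) / [19.2 × (0.669 × 8.30 − 0.0695) − 1] = 40.62 / 104.3 = 0.3895 mg/L.
Y_obs = Y / (1 + k_d θ_c) = 0.669 / (1 + 0.0695 × 19.2) = 0.669 / 2.334 = 0.2866.
Mass of BOD₅ removed per day: Q(S₀ − S) = 749 × 1430 g/m³ = 1071 kg/d.
P_X = Y_obs · Q(S₀ − S) = 0.2866 × 1071 = 306.9 kg VSS/d.

P_X ≈ 307 kg VSS/d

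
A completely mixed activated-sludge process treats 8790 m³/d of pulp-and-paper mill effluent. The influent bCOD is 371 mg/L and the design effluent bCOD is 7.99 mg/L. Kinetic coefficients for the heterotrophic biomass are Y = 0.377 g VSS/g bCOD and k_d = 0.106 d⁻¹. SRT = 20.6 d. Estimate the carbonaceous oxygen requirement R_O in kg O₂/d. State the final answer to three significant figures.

R_O ≈ 2650 kg O₂/d

Y_obs = Y / (1 + k_d θ_c) = 0.377 / (1 + 0.106 × 20.6) = 0.377 / 3.184 = 0.1184.
Substrate removed = Q·(S₀ − S) = 8790 m³/d × (371 − 7.99) g/m³ = 3.19×10^6 g/d = 3191 kg/d.
Net sludge production P_X = 0.1184 × 3191 = 377.9 kg VSS/d.
Carbonaceous O₂ demand = substrate oxidised − cell-mass equivalent = 3191 − 1.42 × 377.9 = 2654 kg O₂/d.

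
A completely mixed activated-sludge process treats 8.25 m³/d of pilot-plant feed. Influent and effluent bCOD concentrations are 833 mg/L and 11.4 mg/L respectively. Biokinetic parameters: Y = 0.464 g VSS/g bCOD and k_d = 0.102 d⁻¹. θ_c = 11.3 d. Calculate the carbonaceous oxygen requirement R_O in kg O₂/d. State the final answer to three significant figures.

Correct the yield for decay: Y_obs = Y/(1 + k_d θ_c) = 0.464 / (1 + 0.102 × 11.3) = 0.464 / 2.153 = 0.2156.
Q·(S₀ − S) = 8.25 × (833 − 11.4) × 10⁻³ = 6.778 kg/d removed.
P_X = Y_obs·Q·(S₀ − S) = 0.2156 × 6.778 = 1.461 kg VSS/d.
R_O = Q·ΔS − 1.42 P_X = 6.778 − 2.075 = 4.703 kg O₂/d.

R_O ≈ 4.70 kg O₂/d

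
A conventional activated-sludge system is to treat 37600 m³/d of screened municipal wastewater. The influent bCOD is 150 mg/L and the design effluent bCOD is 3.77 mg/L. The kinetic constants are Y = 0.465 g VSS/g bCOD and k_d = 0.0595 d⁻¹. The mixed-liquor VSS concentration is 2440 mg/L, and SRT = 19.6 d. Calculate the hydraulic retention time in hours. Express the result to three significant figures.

τ ≈ 6.05 h

Rearranging the biomass balance for a CMAS with decay, V = Y·Q·ΔS·θ_c / [X·(1+k_d θ_c)] = 0.465 × 37600 × (150 − 3.77) × 19.6 / [2440 × (1 + 0.0595 × 19.6)] = 5.01×10^7 / 5286 = 9481 m³.
HRT = V/Q = 9481 m³ / 37600 m³·d⁻¹ = 0.2521 d × 24 = 6.052 h.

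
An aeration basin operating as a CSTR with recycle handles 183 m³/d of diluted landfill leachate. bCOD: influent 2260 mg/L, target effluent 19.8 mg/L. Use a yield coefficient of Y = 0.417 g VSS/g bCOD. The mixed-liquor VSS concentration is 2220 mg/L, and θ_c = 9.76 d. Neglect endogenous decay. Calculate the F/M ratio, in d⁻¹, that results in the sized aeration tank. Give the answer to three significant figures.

With k_d = 0 the design equation reduces to V = Y Q (S₀−S) θ_c / X = 0.417 × 183 × (2260 − 19.8) × 9.76 / 2220 = 751.6 m³.
Food-to-microorganism ratio F/M = Q S₀ / (V X) = 183 × 2260 / (751.6 × 2220) = 0.2479 d⁻¹.

F/M ≈ 0.248 d⁻¹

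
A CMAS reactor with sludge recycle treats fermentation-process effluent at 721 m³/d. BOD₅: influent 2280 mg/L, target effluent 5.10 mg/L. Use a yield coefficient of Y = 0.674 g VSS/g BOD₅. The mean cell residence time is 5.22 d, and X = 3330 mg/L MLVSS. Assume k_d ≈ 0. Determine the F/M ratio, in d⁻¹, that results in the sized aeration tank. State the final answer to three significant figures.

Biomass mass balance (decay neglected): V·X = Y·Q·(S₀ − S)·θ_c, so V = 0.674 × 721 × (2280 − 5.10) × 5.22 / 3330 = 1733 m³.
Food-to-microorganism ratio F/M = Q S₀ / (V X) = 721 × 2280 / (1733 × 3330) = 0.2849 d⁻¹.

F/M ≈ 0.285 d⁻¹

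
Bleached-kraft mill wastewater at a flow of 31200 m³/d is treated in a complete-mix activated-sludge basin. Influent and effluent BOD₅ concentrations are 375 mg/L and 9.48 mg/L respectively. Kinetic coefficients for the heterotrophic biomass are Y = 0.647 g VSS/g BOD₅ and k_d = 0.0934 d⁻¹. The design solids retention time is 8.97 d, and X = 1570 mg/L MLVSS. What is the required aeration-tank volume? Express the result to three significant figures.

Steady-state biomass mass balance: V·X·(1 + k_d·θ_c) = Y·Q·(S₀ − S)·θ_c, so V = 0.647 × 31200 × (375 − 9.48) × 8.97 / [1570 × (1 + 0.0934 × 8.97)] = 6.62×10^7 / 2885 = 22939 m³.

V ≈ 22900 m³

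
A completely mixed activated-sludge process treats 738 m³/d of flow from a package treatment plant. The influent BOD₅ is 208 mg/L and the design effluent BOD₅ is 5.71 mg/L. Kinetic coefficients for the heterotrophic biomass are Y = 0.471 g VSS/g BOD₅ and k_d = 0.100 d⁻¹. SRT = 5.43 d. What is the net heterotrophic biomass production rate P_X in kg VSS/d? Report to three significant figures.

P_X ≈ 45.6 kg VSS/d

Y_obs = Y / (1 + k_d θ_c) = 0.471 / (1 + 0.100 × 5.43) = 0.471 / 1.543 = 0.3052.
Mass of BOD₅ removed per day: Q(S₀ − S) = 738 × 202.3 g/m³ = 149.3 kg/d.
So the net sludge growth is P_X = 0.3052 × 149.3 = 45.57 kg VSS/d.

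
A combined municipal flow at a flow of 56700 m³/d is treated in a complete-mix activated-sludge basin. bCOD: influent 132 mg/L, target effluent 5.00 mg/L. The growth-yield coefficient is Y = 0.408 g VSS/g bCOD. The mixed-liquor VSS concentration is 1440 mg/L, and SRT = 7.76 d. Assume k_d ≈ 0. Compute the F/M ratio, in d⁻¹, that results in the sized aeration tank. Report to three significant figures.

F/M ≈ 0.328 d⁻¹

Biomass mass balance (decay neglected): V·X = Y·Q·(S₀ − S)·θ_c, so V = 0.408 × 56700 × (132 − 5.00) × 7.76 / 1440 = 15832 m³.
Food-to-microorganism ratio F/M = Q S₀ / (V X) = 56700 × 132 / (15832 × 1440) = 0.3283 d⁻¹.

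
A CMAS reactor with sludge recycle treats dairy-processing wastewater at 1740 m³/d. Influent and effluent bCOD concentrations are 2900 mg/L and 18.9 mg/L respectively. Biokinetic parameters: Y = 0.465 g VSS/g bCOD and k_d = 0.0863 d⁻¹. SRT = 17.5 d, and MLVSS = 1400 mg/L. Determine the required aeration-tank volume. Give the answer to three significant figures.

Rearranging the biomass balance for a CMAS with decay, V = Y·Q·ΔS·θ_c / [X·(1+k_d θ_c)] = 0.465 × 1740 × (2900 − 18.9) × 17.5 / [1400 × (1 + 0.0863 × 17.5)] = 4.08×10^7 / 3514 = 11608 m³.

V ≈ 11600 m³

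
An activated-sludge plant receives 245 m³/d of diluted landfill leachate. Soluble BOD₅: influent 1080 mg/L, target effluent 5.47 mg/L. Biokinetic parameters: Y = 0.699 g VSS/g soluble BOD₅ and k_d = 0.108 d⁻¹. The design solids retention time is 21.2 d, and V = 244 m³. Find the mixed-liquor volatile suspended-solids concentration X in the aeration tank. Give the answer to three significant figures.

X ≈ 4860 mg/L

From V·X·(1 + k_d·θ_c) = Y·Q·(S₀ − S)·θ_c: X = 0.699 × 245 × (1080 − 5.47) × 21.2 / [244 × (1 + 0.108 × 21.2)] = 4860 mg/L.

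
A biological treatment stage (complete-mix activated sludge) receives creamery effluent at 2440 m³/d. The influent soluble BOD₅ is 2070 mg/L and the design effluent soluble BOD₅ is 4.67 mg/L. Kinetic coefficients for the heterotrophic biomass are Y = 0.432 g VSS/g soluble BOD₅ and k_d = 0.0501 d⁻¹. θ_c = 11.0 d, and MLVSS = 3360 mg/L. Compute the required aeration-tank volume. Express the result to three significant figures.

Steady-state biomass mass balance: V·X·(1 + k_d·θ_c) = Y·Q·(S₀ − S)·θ_c, so V = 0.432 × 2440 × (2070 − 4.67) × 11.0 / [3360 × (1 + 0.0501 × 11.0)] = 2.39×10^7 / 5212 = 4595 m³.

V ≈ 4590 m³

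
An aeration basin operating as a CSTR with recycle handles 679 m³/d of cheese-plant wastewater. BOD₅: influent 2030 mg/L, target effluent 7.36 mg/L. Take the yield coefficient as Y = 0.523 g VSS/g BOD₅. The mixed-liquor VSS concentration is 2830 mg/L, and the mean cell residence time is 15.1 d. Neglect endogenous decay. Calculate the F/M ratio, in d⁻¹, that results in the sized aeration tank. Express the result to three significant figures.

F/M ≈ 0.127 d⁻¹

Biomass mass balance (decay neglected): V·X = Y·Q·(S₀ − S)·θ_c, so V = 0.523 × 679 × (2030 − 7.36) × 15.1 / 2830 = 3832 m³.
F/M = Q·S₀ / (V·X) = 679 × 2030 / (3832 × 2830) = 0.1271 g BOD₅·(g VSS·d)⁻¹.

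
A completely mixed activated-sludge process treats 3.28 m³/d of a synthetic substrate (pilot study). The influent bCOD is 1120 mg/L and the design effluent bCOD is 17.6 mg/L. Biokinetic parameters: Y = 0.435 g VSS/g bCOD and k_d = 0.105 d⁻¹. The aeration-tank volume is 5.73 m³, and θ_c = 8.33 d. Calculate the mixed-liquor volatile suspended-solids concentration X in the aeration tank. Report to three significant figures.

X ≈ 1220 mg/L

From V·X·(1 + k_d·θ_c) = Y·Q·(S₀ − S)·θ_c: X = 0.435 × 3.28 × (1120 − 17.6) × 8.33 / [5.73 × (1 + 0.105 × 8.33)] = 1220 mg/L.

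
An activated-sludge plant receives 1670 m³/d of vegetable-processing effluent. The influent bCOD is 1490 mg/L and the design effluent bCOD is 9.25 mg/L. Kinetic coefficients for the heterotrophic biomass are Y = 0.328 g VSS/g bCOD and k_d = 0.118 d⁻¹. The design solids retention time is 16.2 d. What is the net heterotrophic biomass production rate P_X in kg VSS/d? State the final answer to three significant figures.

P_X ≈ 279 kg VSS/d

Y_obs = Y / (1 + k_d θ_c) = 0.328 / (1 + 0.118 × 16.2) = 0.328 / 2.912 = 0.1127.
Mass of bCOD removed per day: Q(S₀ − S) = 1670 × 1481 g/m³ = 2473 kg/d.
P_X = Y_obs · Q(S₀ − S) = 0.1127 × 2473 = 278.6 kg VSS/d.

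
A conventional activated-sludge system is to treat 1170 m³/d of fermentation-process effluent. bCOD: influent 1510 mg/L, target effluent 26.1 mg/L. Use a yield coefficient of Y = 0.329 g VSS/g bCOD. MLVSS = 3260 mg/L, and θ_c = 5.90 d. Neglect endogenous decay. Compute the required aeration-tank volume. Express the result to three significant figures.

V ≈ 1030 m³

V·X = Y·Q·ΔS·θ_c gives V = 0.329 × 1170 × (1510 − 26.1) × 5.90 / 3260 = 1034 m³.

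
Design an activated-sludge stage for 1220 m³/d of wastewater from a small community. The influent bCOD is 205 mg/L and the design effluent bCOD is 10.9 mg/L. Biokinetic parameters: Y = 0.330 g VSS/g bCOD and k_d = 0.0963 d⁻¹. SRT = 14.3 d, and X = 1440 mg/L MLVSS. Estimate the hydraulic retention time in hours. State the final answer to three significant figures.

τ ≈ 6.42 h

From the SRT design equation V = Y Q (S₀−S) θ_c / [X (1 + k_d θ_c)] = 0.330 × 1220 × (205 − 10.9) × 14.3 / [1440 × (1 + 0.0963 × 14.3)] = 1.12×10^6 / 3423 = 326.5 m³.
τ = V/Q = 326.5/1220 = 0.2676 d, or 6.422 h.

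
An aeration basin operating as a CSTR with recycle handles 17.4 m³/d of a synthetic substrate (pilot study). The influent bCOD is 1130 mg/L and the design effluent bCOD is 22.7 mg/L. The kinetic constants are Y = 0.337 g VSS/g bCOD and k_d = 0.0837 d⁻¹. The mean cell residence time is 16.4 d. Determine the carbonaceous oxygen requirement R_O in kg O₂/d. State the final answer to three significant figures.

R_O ≈ 15.4 kg O₂/d

Correct the yield for decay: Y_obs = Y/(1 + k_d θ_c) = 0.337 / (1 + 0.0837 × 16.4) = 0.337 / 2.373 = 0.1420.
Substrate removed = Q·(S₀ − S) = 17.4 m³/d × (1130 − 22.7) g/m³ = 1.93×10^4 g/d = 19.27 kg/d.
P_X = Y_obs·Q·(S₀ − S) = 0.1420 × 19.27 = 2.737 kg VSS/d.
R_O = Q·(S₀ − S) − 1.42·P_X = 19.27 − 1.42 × 2.737 = 15.38 kg O₂/d.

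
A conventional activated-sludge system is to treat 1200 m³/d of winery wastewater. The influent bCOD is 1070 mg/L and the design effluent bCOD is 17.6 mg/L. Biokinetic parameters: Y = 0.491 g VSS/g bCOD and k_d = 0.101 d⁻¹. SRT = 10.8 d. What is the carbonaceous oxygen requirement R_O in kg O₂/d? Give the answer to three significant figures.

Observed yield with endogenous decay: Y_obs = Y / (1 + k_d·θ_c) = 0.491 / (1 + 0.101 × 10.8) = 0.491 / 2.091 = 0.2348 g VSS/g bCOD.
Q·(S₀ − S) = 1200 × (1070 − 17.6) × 10⁻³ = 1263 kg/d removed.
P_X = Y_obs·Q·(S₀ − S) = 0.2348 × 1263 = 296.6 kg VSS/d.
R_O = Q·ΔS − 1.42 P_X = 1263 − 421.1 = 841.7 kg O₂/d.

R_O ≈ 842 kg O₂/d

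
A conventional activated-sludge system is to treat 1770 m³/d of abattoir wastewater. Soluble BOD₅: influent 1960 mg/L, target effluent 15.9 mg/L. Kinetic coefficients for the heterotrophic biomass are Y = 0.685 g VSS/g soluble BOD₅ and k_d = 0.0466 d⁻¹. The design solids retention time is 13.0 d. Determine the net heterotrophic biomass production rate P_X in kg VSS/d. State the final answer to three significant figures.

P_X ≈ 1470 kg VSS/d

Correct the yield for decay: Y_obs = Y/(1 + k_d θ_c) = 0.685 / (1 + 0.0466 × 13.0) = 0.685 / 1.606 = 0.4266.
ΔS = 1960 − 15.9 = 1944 mg/L, so the substrate removal rate is 1770 × 1944/1000 = 3441 kg soluble BOD₅/d.
Net biomass production P_X = Y_obs × Q·(S₀ − S) = 0.4266 × 3441 = 1468 kg VSS/d.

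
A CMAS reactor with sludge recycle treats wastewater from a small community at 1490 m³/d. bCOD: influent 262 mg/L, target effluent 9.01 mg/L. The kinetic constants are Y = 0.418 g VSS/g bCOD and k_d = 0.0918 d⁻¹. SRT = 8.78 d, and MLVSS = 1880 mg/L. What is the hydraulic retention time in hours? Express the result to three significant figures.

τ ≈ 6.56 h

Rearranging the biomass balance for a CMAS with decay, V = Y·Q·ΔS·θ_c / [X·(1+k_d θ_c)] = 0.418 × 1490 × (262 − 9.01) × 8.78 / [1880 × (1 + 0.0918 × 8.78)] = 1.38×10^6 / 3395 = 407.5 m³.
Hydraulic retention time τ = V/Q = 407.5 / 1490 = 0.2735 d = 6.563 h.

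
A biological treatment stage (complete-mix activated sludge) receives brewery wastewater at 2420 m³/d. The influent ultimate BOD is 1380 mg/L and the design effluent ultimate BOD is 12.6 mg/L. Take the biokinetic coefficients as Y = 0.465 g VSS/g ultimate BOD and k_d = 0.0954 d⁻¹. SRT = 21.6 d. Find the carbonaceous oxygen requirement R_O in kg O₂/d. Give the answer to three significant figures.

R_O ≈ 2600 kg O₂/d

Observed yield with endogenous decay: Y_obs = Y / (1 + k_d·θ_c) = 0.465 / (1 + 0.0954 × 21.6) = 0.465 / 3.061 = 0.1519 g VSS/g ultimate BOD.
Mass of ultimate BOD removed per day: Q(S₀ − S) = 2420 × 1367 g/m³ = 3309 kg/d.
Biomass synthesised: P_X = Y_obs × 3309 = 502.7 kg VSS/d.
Carbonaceous O₂ demand = substrate oxidised − cell-mass equivalent = 3309 − 1.42 × 502.7 = 2595 kg O₂/d.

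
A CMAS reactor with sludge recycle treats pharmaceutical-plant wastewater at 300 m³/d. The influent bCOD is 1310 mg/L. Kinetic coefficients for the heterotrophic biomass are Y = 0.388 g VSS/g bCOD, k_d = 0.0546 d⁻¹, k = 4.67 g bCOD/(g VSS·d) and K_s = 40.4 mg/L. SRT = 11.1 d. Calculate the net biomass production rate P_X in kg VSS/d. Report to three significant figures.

P_X ≈ 94.7 kg VSS/d

From the Monod/SRT balance for a CMAS, S = K_s·(1+k_d θ_c)/[θ_c·(Y k − k_d) − 1] = 40.4 × (1 + 0.0546 × 11.1) / [11.1 × (0.388 × 4.67 − 0.0546) − 1] = 64.88 / 18.51 = 3.506 mg/L.
The observed yield is Y_obs = Y/(1 + k_d·θ_c) = 0.388 / (1 + 0.0546 × 11.1) = 0.388 / 1.606 = 0.2416 g VSS per g bCOD removed.
ΔS = 1310 − 3.51 = 1306 mg/L, so the substrate removal rate is 300 × 1306/1000 = 391.9 kg bCOD/d.
So the net sludge growth is P_X = 0.2416 × 391.9 = 94.69 kg VSS/d.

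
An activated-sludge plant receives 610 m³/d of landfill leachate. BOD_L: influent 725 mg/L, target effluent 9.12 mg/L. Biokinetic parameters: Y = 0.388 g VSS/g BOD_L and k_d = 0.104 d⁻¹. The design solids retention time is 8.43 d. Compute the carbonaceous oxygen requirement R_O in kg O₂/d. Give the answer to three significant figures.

Correct the yield for decay: Y_obs = Y/(1 + k_d θ_c) = 0.388 / (1 + 0.104 × 8.43) = 0.388 / 1.877 = 0.2067.
Substrate removed = Q·(S₀ − S) = 610 m³/d × (725 − 9.12) g/m³ = 4.37×10^5 g/d = 436.7 kg/d.
Biomass synthesised: P_X = Y_obs × 436.7 = 90.28 kg VSS/d.
Carbonaceous O₂ demand = substrate oxidised − cell-mass equivalent = 436.7 − 1.42 × 90.28 = 308.5 kg O₂/d.

R_O ≈ 308 kg O₂/d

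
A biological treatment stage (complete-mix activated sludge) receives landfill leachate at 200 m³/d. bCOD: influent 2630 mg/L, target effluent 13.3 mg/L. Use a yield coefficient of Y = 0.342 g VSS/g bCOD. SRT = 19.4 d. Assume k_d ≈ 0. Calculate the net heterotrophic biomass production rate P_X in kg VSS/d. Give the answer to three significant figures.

No decay correction is needed, so Y_obs = Y = 0.342.
ΔS = 2630 − 13.3 = 2617 mg/L, so the substrate removal rate is 200 × 2617/1000 = 523.3 kg bCOD/d.
Net biomass production P_X = Y_obs × Q·(S₀ − S) = 0.3420 × 523.3 = 179.0 kg VSS/d.

P_X ≈ 179 kg VSS/d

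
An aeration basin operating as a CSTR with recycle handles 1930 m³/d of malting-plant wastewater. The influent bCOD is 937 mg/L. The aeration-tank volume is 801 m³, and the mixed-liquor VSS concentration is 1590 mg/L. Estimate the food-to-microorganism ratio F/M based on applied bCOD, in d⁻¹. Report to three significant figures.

F/M ≈ 1.42 d⁻¹

F/M = Q·S₀ / (V·X) = 1930 × 937 / (801.0 × 1590) = 1.420 g bCOD·(g VSS·d)⁻¹.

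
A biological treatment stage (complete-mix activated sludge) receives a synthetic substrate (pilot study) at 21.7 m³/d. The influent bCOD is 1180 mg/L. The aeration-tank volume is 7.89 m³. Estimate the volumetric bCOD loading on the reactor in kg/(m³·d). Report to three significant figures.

L_v = Q S₀ / V = 21.7 × 1180 × 10⁻³ / 7.890 = 3.245 kg/(m³·d).

L_v ≈ 3.25 kg bCOD/(m³·d)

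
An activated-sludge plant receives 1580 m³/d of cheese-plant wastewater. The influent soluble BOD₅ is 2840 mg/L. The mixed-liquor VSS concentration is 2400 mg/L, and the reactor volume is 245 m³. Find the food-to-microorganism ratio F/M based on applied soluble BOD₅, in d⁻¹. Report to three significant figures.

F/M ≈ 7.63 d⁻¹

F/M = Q·S₀ / (V·X) = 1580 × 2840 / (245.0 × 2400) = 7.631 g soluble BOD₅·(g VSS·d)⁻¹.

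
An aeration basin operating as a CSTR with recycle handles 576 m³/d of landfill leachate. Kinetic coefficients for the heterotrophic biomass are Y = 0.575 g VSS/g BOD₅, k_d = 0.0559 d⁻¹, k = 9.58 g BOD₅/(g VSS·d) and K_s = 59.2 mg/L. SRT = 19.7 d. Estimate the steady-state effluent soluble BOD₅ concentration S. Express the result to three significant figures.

Effluent substrate depends only on kinetics and SRT: S = K_s(1 + k_d θ_c) / [θ_c(Yk − k_d) − 1] = 59.2 × (1 + 0.0559 × 19.7) / [19.7 × (0.575 × 9.58 − 0.0559) − 1] = 124.4 / 106.4 = 1.169 mg/L.

S ≈ 1.17 mg/L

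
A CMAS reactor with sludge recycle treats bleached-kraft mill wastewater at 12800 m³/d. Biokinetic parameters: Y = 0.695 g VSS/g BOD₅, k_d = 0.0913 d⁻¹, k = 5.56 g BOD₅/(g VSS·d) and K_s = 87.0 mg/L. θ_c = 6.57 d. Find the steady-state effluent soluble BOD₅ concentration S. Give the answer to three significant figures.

S ≈ 5.85 mg/L

For a completely mixed reactor with recycle the Lawrence–McCarty relation gives S = K_s·(1 + k_d·θ_c) / [θ_c·(Y·k − k_d) − 1] = 87.0 × (1 + 0.0913 × 6.57) / [6.57 × (0.695 × 5.56 − 0.0913) − 1] = 139.2 / 23.79 = 5.851 mg/L.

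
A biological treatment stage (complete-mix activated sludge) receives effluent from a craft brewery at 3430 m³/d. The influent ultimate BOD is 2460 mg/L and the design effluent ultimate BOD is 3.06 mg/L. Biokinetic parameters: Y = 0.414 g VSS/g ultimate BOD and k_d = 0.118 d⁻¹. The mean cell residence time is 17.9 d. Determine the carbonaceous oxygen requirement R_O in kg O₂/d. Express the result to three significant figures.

The observed yield is Y_obs = Y/(1 + k_d·θ_c) = 0.414 / (1 + 0.118 × 17.9) = 0.414 / 3.112 = 0.1330 g VSS per g ultimate BOD removed.
ΔS = 2460 − 3.06 = 2457 mg/L, so the substrate removal rate is 3430 × 2457/1000 = 8427 kg ultimate BOD/d.
Net sludge production P_X = 0.1330 × 8427 = 1121 kg VSS/d.
R_O = Q·(S₀ − S) − 1.42·P_X = 8427 − 1.42 × 1121 = 6835 kg O₂/d.

R_O ≈ 6840 kg O₂/d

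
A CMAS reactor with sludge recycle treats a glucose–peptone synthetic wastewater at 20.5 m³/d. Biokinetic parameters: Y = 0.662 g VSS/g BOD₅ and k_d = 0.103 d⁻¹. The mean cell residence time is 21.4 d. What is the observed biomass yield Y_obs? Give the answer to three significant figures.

The observed yield is Y_obs = Y/(1 + k_d·θ_c) = 0.662 / (1 + 0.103 × 21.4) = 0.662 / 3.204 = 0.2066 g VSS per g BOD₅ removed.

Y_obs ≈ 0.207 g VSS/g BOD₅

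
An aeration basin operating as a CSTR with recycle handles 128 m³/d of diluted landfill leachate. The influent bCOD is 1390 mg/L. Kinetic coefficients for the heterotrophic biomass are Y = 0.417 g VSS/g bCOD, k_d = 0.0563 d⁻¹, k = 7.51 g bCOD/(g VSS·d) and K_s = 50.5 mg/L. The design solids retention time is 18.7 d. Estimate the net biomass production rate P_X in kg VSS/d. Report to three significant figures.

P_X ≈ 36.1 kg VSS/d

Effluent substrate depends only on kinetics and SRT: S = K_s(1 + k_d θ_c) / [θ_c(Yk − k_d) − 1] = 50.5 × (1 + 0.0563 × 18.7) / [18.7 × (0.417 × 7.51 − 0.0563) − 1] = 103.7 / 56.51 = 1.835 mg/L.
Observed yield with endogenous decay: Y_obs = Y / (1 + k_d·θ_c) = 0.417 / (1 + 0.0563 × 18.7) = 0.417 / 2.053 = 0.2031 g VSS/g bCOD.
ΔS = 1390 − 1.83 = 1388 mg/L, so the substrate removal rate is 128 × 1388/1000 = 177.7 kg bCOD/d.
So the net sludge growth is P_X = 0.2031 × 177.7 = 36.09 kg VSS/d.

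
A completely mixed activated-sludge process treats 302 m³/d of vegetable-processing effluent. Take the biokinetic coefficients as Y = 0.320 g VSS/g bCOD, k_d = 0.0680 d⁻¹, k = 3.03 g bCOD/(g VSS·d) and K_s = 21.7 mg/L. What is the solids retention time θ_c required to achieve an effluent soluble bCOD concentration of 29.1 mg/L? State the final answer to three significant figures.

Specific growth rate at S = 29.1 mg/L: μ = YkS/(K_s+S) = 0.320·3.03·29.1/(21.7+29.1) = 0.5554 d⁻¹.
1/θ_c = 0.5554 − 0.0680 = 0.4874 d⁻¹, so θ_c = 2.052 d.

θ_c ≈ 2.05 d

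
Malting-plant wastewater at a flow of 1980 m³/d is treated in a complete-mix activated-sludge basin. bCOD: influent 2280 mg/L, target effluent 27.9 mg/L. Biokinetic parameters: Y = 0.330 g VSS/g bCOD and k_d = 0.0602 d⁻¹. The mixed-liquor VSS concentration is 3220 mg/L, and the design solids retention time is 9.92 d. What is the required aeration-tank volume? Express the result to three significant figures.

V ≈ 2840 m³

Steady-state biomass mass balance: V·X·(1 + k_d·θ_c) = Y·Q·(S₀ − S)·θ_c, so V = 0.330 × 1980 × (2280 − 27.9) × 9.92 / [3220 × (1 + 0.0602 × 9.92)] = 1.46×10^7 / 5143 = 2838 m³.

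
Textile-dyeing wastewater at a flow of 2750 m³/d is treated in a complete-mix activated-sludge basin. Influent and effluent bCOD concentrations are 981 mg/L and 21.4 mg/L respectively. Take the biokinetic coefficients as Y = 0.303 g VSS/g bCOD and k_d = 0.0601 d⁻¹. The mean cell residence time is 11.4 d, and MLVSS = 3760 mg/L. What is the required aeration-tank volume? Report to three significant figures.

From the SRT design equation V = Y Q (S₀−S) θ_c / [X (1 + k_d θ_c)] = 0.303 × 2750 × (981 − 21.4) × 11.4 / [3760 × (1 + 0.0601 × 11.4)] = 9.12×10^6 / 6336 = 1439 m³.

V ≈ 1440 m³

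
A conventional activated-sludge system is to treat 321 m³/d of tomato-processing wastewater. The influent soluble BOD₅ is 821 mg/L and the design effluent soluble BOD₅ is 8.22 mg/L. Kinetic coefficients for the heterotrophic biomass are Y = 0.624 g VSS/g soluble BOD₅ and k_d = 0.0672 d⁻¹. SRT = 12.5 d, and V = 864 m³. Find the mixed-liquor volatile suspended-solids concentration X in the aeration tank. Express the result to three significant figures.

X = Y·Q·ΔS·θ_c / [V·(1 + k_d θ_c)] = 0.624 × 321 × (821 − 8.22) × 12.5 / [864 × (1 + 0.0672 × 12.5)] = 1280 mg/L.

X ≈ 1280 mg/L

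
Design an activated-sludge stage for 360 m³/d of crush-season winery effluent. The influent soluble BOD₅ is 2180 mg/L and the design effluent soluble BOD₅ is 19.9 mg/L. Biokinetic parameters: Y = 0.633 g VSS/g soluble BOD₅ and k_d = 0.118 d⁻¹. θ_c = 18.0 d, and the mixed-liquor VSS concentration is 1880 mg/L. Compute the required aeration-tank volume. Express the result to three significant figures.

Steady-state biomass mass balance: V·X·(1 + k_d·θ_c) = Y·Q·(S₀ − S)·θ_c, so V = 0.633 × 360 × (2180 − 19.9) × 18.0 / [1880 × (1 + 0.118 × 18.0)] = 8.86×10^6 / 5873 = 1509 m³.

V ≈ 1510 m³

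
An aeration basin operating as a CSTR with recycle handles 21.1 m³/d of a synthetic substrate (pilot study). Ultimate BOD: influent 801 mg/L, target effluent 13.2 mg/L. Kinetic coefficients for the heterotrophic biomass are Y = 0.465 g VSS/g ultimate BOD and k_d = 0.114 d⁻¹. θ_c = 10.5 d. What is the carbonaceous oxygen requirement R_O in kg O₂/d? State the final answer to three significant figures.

Y_obs = Y / (1 + k_d θ_c) = 0.465 / (1 + 0.114 × 10.5) = 0.465 / 2.197 = 0.2117.
Mass of ultimate BOD removed per day: Q(S₀ − S) = 21.1 × 787.8 g/m³ = 16.62 kg/d.
Net sludge production P_X = 0.2117 × 16.62 = 3.518 kg VSS/d.
R_O = Q·(S₀ − S) − 1.42·P_X = 16.62 − 1.42 × 3.518 = 11.63 kg O₂/d.

R_O ≈ 11.6 kg O₂/d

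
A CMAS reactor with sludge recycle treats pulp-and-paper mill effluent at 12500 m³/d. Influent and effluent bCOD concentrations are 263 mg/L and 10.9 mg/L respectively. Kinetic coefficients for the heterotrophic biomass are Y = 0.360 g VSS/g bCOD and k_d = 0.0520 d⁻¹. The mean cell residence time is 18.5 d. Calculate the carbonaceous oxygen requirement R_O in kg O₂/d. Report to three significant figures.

The observed yield is Y_obs = Y/(1 + k_d·θ_c) = 0.360 / (1 + 0.0520 × 18.5) = 0.360 / 1.962 = 0.1835 g VSS per g bCOD removed.
ΔS = 263 − 10.9 = 252.1 mg/L, so the substrate removal rate is 12500 × 252.1/1000 = 3151 kg bCOD/d.
P_X = Y_obs·Q·(S₀ − S) = 0.1835 × 3151 = 578.2 kg VSS/d.
R_O = Q·ΔS − 1.42 P_X = 3151 − 821.1 = 2330 kg O₂/d.

R_O ≈ 2330 kg O₂/d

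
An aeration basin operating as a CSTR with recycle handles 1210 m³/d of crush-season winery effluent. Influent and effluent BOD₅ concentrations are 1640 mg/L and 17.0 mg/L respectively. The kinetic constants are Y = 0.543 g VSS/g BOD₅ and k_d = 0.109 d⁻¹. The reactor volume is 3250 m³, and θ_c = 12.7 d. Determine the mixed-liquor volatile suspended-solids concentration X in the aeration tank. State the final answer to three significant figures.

X ≈ 1750 mg/L

Solving the biomass balance for X: X = Y Q (S₀−S) θ_c / [V (1+k_d θ_c)] = 0.543 × 1210 × (1640 − 17.0) × 12.7 / [3250 × (1 + 0.109 × 12.7)] = 1748 mg/L.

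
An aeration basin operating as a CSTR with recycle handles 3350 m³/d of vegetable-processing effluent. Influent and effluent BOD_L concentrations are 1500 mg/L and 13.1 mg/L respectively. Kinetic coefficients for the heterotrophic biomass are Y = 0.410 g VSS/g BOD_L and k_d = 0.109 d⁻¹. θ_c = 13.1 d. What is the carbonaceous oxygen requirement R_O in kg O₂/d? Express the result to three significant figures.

R_O ≈ 3790 kg O₂/d

Y_obs = Y / (1 + k_d θ_c) = 0.410 / (1 + 0.109 × 13.1) = 0.410 / 2.428 = 0.1689.
Substrate removed = Q·(S₀ − S) = 3350 m³/d × (1500 − 13.1) g/m³ = 4.98×10^6 g/d = 4981 kg/d.
Biomass synthesised: P_X = Y_obs × 4981 = 841.2 kg VSS/d.
R_O = Q·ΔS − 1.42 P_X = 4981 − 1194 = 3787 kg O₂/d.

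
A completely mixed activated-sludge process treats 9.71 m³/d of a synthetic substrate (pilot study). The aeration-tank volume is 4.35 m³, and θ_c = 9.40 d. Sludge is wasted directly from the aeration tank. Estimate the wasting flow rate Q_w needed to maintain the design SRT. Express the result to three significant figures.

For wasting at MLVSS concentration, Q_w = V/θ_c = 4.350/9.40 = 0.4628 m³/d.

Q_w ≈ 0.463 m³/d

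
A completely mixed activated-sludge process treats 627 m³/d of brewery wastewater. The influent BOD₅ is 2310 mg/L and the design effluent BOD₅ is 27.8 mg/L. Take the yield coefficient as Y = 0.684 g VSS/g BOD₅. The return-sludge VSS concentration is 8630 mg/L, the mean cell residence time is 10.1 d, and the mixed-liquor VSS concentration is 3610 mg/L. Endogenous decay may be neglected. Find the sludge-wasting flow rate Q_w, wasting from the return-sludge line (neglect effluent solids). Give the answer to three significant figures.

With k_d = 0 the design equation reduces to V = Y Q (S₀−S) θ_c / X = 0.684 × 627 × (2310 − 27.8) × 10.1 / 3610 = 2738 m³.
Wasting from the return line (neglecting effluent solids): Q_w = V·X / (θ_c·X_r) = 2738 × 3610 / (10.1 × 8630) = 113.4 m³/d.

Q_w ≈ 113 m³/d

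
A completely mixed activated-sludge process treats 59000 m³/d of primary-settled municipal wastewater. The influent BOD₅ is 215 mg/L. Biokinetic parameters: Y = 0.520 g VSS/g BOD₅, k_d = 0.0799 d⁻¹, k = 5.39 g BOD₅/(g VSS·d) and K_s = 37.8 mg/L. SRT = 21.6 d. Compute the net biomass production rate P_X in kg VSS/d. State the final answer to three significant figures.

For a completely mixed reactor with recycle the Lawrence–McCarty relation gives S = K_s·(1 + k_d·θ_c) / [θ_c·(Y·k − k_d) − 1] = 37.8 × (1 + 0.0799 × 21.6) / [21.6 × (0.520 × 5.39 − 0.0799) − 1] = 103.0 / 57.81 = 1.782 mg/L.
Correct the yield for decay: Y_obs = Y/(1 + k_d θ_c) = 0.520 / (1 + 0.0799 × 21.6) = 0.520 / 2.726 = 0.1908.
Mass of BOD₅ removed per day: Q(S₀ − S) = 59000 × 213.2 g/m³ = 12580 kg/d.
So the net sludge growth is P_X = 0.1908 × 12580 = 2400 kg VSS/d.

P_X ≈ 2400 kg VSS/d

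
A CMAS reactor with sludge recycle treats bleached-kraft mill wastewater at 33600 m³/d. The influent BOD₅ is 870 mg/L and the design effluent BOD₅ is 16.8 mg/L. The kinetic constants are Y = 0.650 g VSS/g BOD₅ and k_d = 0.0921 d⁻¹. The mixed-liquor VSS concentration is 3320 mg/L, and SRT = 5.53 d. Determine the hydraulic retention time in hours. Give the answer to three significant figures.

Rearranging the biomass balance for a CMAS with decay, V = Y·Q·ΔS·θ_c / [X·(1+k_d θ_c)] = 0.650 × 33600 × (870 − 16.8) × 5.53 / [3320 × (1 + 0.0921 × 5.53)] = 1.03×10^8 / 5011 = 20564 m³.
Hydraulic retention time τ = V/Q = 20564 / 33600 = 0.6120 d = 14.69 h.

τ ≈ 14.7 h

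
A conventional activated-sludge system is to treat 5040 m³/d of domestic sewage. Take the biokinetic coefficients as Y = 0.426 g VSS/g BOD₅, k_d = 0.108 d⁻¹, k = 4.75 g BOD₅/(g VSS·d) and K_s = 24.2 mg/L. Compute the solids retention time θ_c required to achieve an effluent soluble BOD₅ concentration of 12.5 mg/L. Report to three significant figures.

Specific growth rate at S = 12.5 mg/L: μ = YkS/(K_s+S) = 0.426·4.75·12.5/(24.2+12.5) = 0.6892 d⁻¹.
θ_c = 1/(μ − k_d) = 1/(0.6892 − 0.108) = 1/0.5812 = 1.721 d.

θ_c ≈ 1.72 d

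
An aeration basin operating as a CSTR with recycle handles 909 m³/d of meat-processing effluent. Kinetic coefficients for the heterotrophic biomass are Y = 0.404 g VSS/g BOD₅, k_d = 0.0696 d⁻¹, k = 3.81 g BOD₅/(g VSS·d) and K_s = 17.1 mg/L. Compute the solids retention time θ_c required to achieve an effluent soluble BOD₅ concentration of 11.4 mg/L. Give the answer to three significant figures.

θ_c ≈ 1.83 d

Specific growth rate at S = 11.4 mg/L: μ = YkS/(K_s+S) = 0.404·3.81·11.4/(17.1+11.4) = 0.6157 d⁻¹.
θ_c = 1/(μ − k_d) = 1/(0.6157 − 0.0696) = 1/0.5461 = 1.831 d.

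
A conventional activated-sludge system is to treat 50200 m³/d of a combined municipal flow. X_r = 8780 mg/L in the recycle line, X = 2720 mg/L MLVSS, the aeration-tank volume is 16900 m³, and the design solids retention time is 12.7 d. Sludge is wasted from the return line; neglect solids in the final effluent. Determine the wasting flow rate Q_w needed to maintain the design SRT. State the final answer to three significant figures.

Q_w ≈ 412 m³/d

Q_w = (V·X)/(θ_c X_r) = 16900 × 2720 / (12.7 × 8780) = 412.2 m³/d.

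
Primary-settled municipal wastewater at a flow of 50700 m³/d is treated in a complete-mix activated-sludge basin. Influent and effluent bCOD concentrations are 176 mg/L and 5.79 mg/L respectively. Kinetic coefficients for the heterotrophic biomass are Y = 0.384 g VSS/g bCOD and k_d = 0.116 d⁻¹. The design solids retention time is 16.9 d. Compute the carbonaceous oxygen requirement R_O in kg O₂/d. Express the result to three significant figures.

R_O ≈ 7040 kg O₂/d

Observed yield with endogenous decay: Y_obs = Y / (1 + k_d·θ_c) = 0.384 / (1 + 0.116 × 16.9) = 0.384 / 2.960 = 0.1297 g VSS/g bCOD.
ΔS = 176 − 5.79 = 170.2 mg/L, so the substrate removal rate is 50700 × 170.2/1000 = 8630 kg bCOD/d.
P_X = Y_obs·Q·(S₀ − S) = 0.1297 × 8630 = 1119 kg VSS/d.
Carbonaceous O₂ demand = substrate oxidised − cell-mass equivalent = 8630 − 1.42 × 1119 = 7040 kg O₂/d.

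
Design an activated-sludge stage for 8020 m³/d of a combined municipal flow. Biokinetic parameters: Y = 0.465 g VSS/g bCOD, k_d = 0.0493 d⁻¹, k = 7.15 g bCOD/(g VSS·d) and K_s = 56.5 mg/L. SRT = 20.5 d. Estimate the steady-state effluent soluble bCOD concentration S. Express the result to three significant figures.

S ≈ 1.72 mg/L

Effluent substrate depends only on kinetics and SRT: S = K_s(1 + k_d θ_c) / [θ_c(Yk − k_d) − 1] = 56.5 × (1 + 0.0493 × 20.5) / [20.5 × (0.465 × 7.15 − 0.0493) − 1] = 113.6 / 66.15 = 1.717 mg/L.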